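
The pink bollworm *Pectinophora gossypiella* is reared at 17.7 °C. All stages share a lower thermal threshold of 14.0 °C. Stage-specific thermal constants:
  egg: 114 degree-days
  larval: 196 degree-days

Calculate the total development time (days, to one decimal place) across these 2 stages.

83.8 days

Daily accumulation at 17.7 °C = 17.7 − 14.0 = 3.7 DD/day.
Total K = 114 + 196 = 310 DD.
Total duration = 310 / 3.7 = 83.784 ≈ 83.8 days.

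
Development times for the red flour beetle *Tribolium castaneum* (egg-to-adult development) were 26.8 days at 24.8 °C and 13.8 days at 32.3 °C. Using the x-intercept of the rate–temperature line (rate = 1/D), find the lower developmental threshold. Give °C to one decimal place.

Under the model K = D·(T − T_b), so D₁·(T₁ − T_b) = D₂·(T₂ − T_b).
26.8·(24.8 − T_b) = 13.8·(32.3 − T_b)
T_b = (26.8·24.8 − 13.8·32.3) / (26.8 − 13.8) = 218.90 / 13.0 = 16.838 °C ≈ 16.8 °C.

16.8 °C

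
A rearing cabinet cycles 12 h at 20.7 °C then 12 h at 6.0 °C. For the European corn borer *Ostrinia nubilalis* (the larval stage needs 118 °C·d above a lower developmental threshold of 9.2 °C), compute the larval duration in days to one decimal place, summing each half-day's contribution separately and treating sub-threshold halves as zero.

20.5 days

Day half: max(0, 20.7 − 9.2) × 0.5 = 11.5 × 0.5 = 5.75 DD.
Night half: max(0, 6.0 − 9.2) × 0.5 = 0.0 × 0.5 = 0.00 DD.
Per 24 h: 5.75 DD/day.
Duration = 118 / 5.75 = 20.522 ≈ 20.5 days.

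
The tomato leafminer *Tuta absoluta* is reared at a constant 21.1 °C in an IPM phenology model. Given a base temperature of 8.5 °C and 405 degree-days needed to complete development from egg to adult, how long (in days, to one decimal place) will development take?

Daily accumulation = 21.1 − 8.5 = 12.6 DD/day.
Duration = 405 / 12.6 = 32.143 ≈ 32.1 days.

32.1 days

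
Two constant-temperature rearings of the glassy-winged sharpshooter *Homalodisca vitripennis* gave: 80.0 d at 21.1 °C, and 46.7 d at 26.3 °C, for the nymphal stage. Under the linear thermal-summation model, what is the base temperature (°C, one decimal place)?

Linear rate model ⇒ the product D·(T − T_b) is constant across temperatures.
80.0·(21.1 − T_b) = 46.7·(26.3 − T_b)
T_b = (80.0·21.1 − 46.7·26.3) / (80.0 − 46.7) = 459.79 / 33.3 = 13.808 °C ≈ 13.8 °C.

13.8 °C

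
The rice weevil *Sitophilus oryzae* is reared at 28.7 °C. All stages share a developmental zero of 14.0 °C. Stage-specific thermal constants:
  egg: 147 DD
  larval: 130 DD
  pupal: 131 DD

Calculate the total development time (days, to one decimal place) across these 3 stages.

Daily accumulation at 28.7 °C = 28.7 − 14.0 = 14.7 DD/day.
Total K = 147 + 130 + 131 = 408 DD.
Total duration = 408 / 14.7 = 27.755 ≈ 27.8 days.

27.8 days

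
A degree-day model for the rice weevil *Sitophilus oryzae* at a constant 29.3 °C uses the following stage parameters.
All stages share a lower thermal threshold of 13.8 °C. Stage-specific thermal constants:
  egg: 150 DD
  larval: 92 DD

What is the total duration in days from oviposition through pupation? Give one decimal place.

15.6 days

Daily accumulation at 29.3 °C = 29.3 − 13.8 = 15.5 DD/day.
Total K = 150 + 92 = 242 DD.
Total duration = 242 / 15.5 = 15.613 ≈ 15.6 days.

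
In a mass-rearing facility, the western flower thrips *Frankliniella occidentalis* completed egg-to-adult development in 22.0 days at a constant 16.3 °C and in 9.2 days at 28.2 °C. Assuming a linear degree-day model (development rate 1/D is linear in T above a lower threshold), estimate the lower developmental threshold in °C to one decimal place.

Under the model K = D·(T − T_b), so D₁·(T₁ − T_b) = D₂·(T₂ − T_b).
22.0·(16.3 − T_b) = 9.2·(28.2 − T_b)
T_b = (22.0·16.3 − 9.2·28.2) / (22.0 − 9.2) = 99.16 / 12.8 = 7.747 °C ≈ 7.7 °C.

7.7 °C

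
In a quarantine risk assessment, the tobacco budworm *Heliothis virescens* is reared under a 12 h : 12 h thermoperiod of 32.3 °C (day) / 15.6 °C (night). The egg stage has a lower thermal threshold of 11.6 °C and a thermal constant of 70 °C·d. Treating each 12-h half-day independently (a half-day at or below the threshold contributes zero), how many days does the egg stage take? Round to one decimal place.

5.7 days

Day half: max(0, 32.3 − 11.6) × 0.5 = 20.7 × 0.5 = 10.35 DD.
Night half: max(0, 15.6 − 11.6) × 0.5 = 4.0 × 0.5 = 2.00 DD.
Per 24 h: 12.35 DD/day.
Duration = 70 / 12.35 = 5.668 ≈ 5.7 days.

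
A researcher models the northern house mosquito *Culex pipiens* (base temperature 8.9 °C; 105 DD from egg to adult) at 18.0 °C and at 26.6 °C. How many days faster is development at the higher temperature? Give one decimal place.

At 18.0 °C: 105 / (18.0 − 8.9) = 105 / 9.1 = 11.538 d.
At 26.6 °C: 105 / (26.6 − 8.9) = 105 / 17.7 = 5.932 d.
Difference = |11.538 − 5.932| = 5.606 ≈ 5.6 days.

5.6 days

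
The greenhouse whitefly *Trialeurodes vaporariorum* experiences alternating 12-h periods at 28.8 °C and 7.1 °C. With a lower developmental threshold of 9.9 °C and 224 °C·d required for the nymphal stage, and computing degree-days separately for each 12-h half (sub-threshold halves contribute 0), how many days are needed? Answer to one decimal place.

23.7 days

Day half: max(0, 28.8 − 9.9) × 0.5 = 18.9 × 0.5 = 9.45 DD.
Night half: max(0, 7.1 − 9.9) × 0.5 = 0.0 × 0.5 = 0.00 DD.
Per 24 h: 9.45 DD/day.
Duration = 224 / 9.45 = 23.704 ≈ 23.7 days.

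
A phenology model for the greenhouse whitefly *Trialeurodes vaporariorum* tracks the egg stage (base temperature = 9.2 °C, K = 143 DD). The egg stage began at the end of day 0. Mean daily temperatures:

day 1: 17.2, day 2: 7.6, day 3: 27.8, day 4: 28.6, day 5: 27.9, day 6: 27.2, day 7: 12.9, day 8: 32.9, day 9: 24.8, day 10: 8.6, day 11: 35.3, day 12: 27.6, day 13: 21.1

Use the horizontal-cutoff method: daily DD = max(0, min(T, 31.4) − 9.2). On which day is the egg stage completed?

Daily DD above 9.2 °C (capped at 22.2): 8.0, 0.0, 18.6, 19.4, 18.7, 18.0, 3.7, 22.2, 15.6, 0.0, 22.2, 18.4, 11.9.
Cumulative: 8.0, 8.0, 26.6, 46.0, 64.7, 82.7, 86.4, 108.6, 124.2, 124.2, 146.4, 164.8, 176.7.
The total first reaches 143 DD on day 11.

day 11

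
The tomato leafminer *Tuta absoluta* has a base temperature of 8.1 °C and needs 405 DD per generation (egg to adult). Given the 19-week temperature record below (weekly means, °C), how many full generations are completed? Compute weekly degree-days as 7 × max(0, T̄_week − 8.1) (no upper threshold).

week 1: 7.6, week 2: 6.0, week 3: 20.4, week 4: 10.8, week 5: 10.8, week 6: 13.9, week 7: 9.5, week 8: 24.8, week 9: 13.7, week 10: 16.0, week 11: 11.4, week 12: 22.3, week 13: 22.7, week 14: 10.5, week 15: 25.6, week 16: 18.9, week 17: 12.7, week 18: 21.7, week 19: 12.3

Weekly DD (7 × max(0, T̄ − 8.1)): 0.0, 0.0, 86.1, 18.9, 18.9, 40.6, 9.8, 116.9, 39.2, 55.3, 23.1, 99.4, 102.2, 16.8, 122.5, 75.6, 32.2, 95.2, 29.4.
Season total = 982.1 DD.
Complete generations = ⌊982.1 / 405⌋ = 2.

2 generations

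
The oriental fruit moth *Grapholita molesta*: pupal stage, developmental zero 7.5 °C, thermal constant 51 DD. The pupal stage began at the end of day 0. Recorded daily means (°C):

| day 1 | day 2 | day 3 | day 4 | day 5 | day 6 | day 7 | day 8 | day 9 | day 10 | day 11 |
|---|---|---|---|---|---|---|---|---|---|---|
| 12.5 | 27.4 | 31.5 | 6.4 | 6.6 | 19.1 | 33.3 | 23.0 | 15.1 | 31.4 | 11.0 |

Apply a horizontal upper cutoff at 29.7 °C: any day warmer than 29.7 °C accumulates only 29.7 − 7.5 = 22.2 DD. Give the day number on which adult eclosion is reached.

Daily DD above 7.5 °C (capped at 22.2): 5.0, 19.9, 22.2, 0.0, 0.0, 11.6, 22.2, 15.5, 7.6, 22.2, 3.5.
Cumulative: 5.0, 24.9, 47.1, 47.1, 47.1, 58.7, 80.9, 96.4, 104.0, 126.2, 129.7.
The total first reaches 51 DD on day 6.

day 6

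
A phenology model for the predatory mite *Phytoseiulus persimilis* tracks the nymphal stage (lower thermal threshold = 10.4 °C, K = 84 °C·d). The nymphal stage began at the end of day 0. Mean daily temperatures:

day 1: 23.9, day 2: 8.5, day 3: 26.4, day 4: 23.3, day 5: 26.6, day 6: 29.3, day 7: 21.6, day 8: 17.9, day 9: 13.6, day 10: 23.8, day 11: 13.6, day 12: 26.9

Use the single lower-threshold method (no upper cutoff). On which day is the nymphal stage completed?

Daily DD above 10.4 °C: 13.5, 0.0, 16.0, 12.9, 16.2, 18.9, 11.2, 7.5, 3.2, 13.4, 3.2, 16.5.
Cumulative: 13.5, 13.5, 29.5, 42.4, 58.6, 77.5, 88.7, 96.2, 99.4, 112.8, 116.0, 132.5.
The total first reaches 84 DD on day 7.

day 7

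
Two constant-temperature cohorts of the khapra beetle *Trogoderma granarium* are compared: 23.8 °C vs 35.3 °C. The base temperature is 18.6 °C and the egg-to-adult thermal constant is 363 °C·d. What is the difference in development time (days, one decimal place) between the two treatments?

48.1 days

At 23.8 °C: 363 / (23.8 − 18.6) = 363 / 5.2 = 69.808 d.
At 35.3 °C: 363 / (35.3 − 18.6) = 363 / 16.7 = 21.737 d.
Difference = |69.808 − 21.737| = 48.071 ≈ 48.1 days.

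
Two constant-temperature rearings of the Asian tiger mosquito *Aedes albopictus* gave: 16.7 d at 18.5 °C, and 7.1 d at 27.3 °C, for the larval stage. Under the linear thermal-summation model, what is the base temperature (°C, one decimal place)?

Under the model K = D·(T − T_b), so D₁·(T₁ − T_b) = D₂·(T₂ − T_b).
16.7·(18.5 − T_b) = 7.1·(27.3 − T_b)
T_b = (16.7·18.5 − 7.1·27.3) / (16.7 − 7.1) = 115.12 / 9.6 = 11.992 °C ≈ 12.0 °C.

12.0 °C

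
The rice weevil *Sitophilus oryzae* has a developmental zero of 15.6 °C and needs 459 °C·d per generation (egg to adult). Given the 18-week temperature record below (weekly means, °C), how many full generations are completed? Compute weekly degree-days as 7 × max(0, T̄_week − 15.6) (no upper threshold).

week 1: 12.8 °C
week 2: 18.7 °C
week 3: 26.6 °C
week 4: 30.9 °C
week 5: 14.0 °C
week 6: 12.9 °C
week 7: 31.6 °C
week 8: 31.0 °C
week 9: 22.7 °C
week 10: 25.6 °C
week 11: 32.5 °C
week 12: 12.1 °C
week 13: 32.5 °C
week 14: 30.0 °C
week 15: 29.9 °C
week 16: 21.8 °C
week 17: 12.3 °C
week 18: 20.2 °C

2 generations

Weekly DD (7 × max(0, T̄ − 15.6)): 0.0, 21.7, 77.0, 107.1, 0.0, 0.0, 112.0, 107.8, 49.7, 70.0, 118.3, 0.0, 118.3, 100.8, 100.1, 43.4, 0.0, 32.2.
Season total = 1058.4 DD.
Complete generations = ⌊1058.4 / 459⌋ = 2.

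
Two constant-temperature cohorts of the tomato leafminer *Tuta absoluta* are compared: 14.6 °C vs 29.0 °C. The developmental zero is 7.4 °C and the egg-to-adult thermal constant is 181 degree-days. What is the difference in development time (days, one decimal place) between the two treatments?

16.8 days

At 14.6 °C: 181 / (14.6 − 7.4) = 181 / 7.2 = 25.139 d.
At 29.0 °C: 181 / (29.0 − 7.4) = 181 / 21.6 = 8.380 d.
Difference = |25.139 − 8.380| = 16.759 ≈ 16.8 days.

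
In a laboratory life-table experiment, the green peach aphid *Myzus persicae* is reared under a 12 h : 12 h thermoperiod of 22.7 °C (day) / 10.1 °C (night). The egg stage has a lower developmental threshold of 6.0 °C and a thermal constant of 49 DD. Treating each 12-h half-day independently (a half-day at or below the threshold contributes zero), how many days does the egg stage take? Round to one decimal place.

Day half: max(0, 22.7 − 6.0) × 0.5 = 16.7 × 0.5 = 8.35 DD.
Night half: max(0, 10.1 − 6.0) × 0.5 = 4.1 × 0.5 = 2.05 DD.
Per 24 h: 10.40 DD/day.
Duration = 49 / 10.40 = 4.712 ≈ 4.7 days.

4.7 days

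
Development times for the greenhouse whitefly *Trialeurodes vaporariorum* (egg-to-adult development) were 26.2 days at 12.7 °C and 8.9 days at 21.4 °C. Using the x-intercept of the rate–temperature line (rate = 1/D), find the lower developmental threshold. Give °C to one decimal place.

Linear rate model ⇒ the product D·(T − T_b) is constant across temperatures.
26.2·(12.7 − T_b) = 8.9·(21.4 − T_b)
T_b = (26.2·12.7 − 8.9·21.4) / (26.2 − 8.9) = 142.28 / 17.3 = 8.224 °C ≈ 8.2 °C.

8.2 °C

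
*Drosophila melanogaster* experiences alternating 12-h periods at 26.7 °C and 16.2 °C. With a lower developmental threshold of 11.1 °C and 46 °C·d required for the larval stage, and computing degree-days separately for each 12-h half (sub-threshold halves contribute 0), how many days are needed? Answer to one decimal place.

4.4 days

Day half: max(0, 26.7 − 11.1) × 0.5 = 15.6 × 0.5 = 7.80 DD.
Night half: max(0, 16.2 − 11.1) × 0.5 = 5.1 × 0.5 = 2.55 DD.
Per 24 h: 10.35 DD/day.
Duration = 46 / 10.35 = 4.444 ≈ 4.4 days.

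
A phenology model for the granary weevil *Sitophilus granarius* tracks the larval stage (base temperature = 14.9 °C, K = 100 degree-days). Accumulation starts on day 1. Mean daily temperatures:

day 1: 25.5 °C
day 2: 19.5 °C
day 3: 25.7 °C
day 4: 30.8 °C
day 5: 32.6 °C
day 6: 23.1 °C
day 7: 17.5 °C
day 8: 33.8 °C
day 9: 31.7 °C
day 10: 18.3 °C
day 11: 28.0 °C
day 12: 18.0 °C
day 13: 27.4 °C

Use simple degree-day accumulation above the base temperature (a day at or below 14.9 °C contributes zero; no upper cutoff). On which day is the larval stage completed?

Daily DD above 14.9 °C: 10.6, 4.6, 10.8, 15.9, 17.7, 8.2, 2.6, 18.9, 16.8, 3.4, 13.1, 3.1, 12.5.
Cumulative: 10.6, 15.2, 26.0, 41.9, 59.6, 67.8, 70.4, 89.3, 106.1, 109.5, 122.6, 125.7, 138.2.
The total first reaches 100 DD on day 9.

day 9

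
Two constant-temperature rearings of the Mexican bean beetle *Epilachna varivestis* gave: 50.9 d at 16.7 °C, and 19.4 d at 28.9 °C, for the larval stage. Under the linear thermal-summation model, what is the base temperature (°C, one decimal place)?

9.2 °C

Under the model K = D·(T − T_b), so D₁·(T₁ − T_b) = D₂·(T₂ − T_b).
50.9·(16.7 − T_b) = 19.4·(28.9 − T_b)
T_b = (50.9·16.7 − 19.4·28.9) / (50.9 − 19.4) = 289.37 / 31.5 = 9.186 °C ≈ 9.2 °C.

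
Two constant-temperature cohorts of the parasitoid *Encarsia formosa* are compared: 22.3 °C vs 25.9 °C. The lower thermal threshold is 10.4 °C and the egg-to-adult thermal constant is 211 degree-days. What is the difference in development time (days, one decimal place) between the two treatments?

At 22.3 °C: 211 / (22.3 − 10.4) = 211 / 11.9 = 17.731 d.
At 25.9 °C: 211 / (25.9 − 10.4) = 211 / 15.5 = 13.613 d.
Difference = |17.731 − 13.613| = 4.118 ≈ 4.1 days.

4.1 days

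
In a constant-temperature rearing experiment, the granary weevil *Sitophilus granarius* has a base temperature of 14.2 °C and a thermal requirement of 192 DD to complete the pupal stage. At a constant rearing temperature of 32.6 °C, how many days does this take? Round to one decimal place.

10.4 days

Daily accumulation = 32.6 − 14.2 = 18.4 DD/day.
Duration = 192 / 18.4 = 10.435 ≈ 10.4 days.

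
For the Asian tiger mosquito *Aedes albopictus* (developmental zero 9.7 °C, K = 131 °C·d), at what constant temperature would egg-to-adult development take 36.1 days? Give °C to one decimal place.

Required daily accumulation = 131 / 36.1 = 3.629 DD/day.
T = T_base + 3.629 = 9.7 + 3.629 = 13.329 ≈ 13.3 °C.

13.3 °C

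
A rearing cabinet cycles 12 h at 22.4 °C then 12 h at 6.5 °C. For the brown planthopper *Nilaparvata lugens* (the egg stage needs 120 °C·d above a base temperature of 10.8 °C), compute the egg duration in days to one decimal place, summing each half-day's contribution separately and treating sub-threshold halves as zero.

20.7 days

Day half: max(0, 22.4 − 10.8) × 0.5 = 11.6 × 0.5 = 5.80 DD.
Night half: max(0, 6.5 − 10.8) × 0.5 = 0.0 × 0.5 = 0.00 DD.
Per 24 h: 5.80 DD/day.
Duration = 120 / 5.80 = 20.690 ≈ 20.7 days.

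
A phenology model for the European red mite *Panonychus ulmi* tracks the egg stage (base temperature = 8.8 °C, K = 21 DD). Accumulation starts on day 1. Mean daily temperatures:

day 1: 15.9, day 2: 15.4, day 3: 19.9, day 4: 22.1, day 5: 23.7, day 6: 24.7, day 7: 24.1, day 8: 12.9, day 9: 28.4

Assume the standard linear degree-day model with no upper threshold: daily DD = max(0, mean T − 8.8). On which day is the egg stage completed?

day 3

Daily DD above 8.8 °C: 7.1, 6.6, 11.1, 13.3, 14.9, 15.9, 15.3, 4.1, 19.6.
Cumulative: 7.1, 13.7, 24.8, 38.1, 53.0, 68.9, 84.2, 88.3, 107.9.
The total first reaches 21 DD on day 3.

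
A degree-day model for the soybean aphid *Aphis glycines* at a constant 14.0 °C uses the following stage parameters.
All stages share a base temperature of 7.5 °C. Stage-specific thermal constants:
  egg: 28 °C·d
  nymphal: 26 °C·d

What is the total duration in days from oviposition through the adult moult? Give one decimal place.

8.3 days

Daily accumulation at 14.0 °C = 14.0 − 7.5 = 6.5 DD/day.
Total K = 28 + 26 = 54 DD.
Total duration = 54 / 6.5 = 8.308 ≈ 8.3 days.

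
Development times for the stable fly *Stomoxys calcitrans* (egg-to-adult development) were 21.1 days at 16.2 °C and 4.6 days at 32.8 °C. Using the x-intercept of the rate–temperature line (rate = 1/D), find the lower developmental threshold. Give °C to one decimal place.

Linear rate model ⇒ the product D·(T − T_b) is constant across temperatures.
21.1·(16.2 − T_b) = 4.6·(32.8 − T_b)
T_b = (21.1·16.2 − 4.6·32.8) / (21.1 − 4.6) = 190.94 / 16.5 = 11.572 °C ≈ 11.6 °C.

11.6 °C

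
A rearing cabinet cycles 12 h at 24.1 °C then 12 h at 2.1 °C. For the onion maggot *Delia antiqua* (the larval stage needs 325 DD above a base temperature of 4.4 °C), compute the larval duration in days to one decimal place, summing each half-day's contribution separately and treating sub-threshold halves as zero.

Day half: max(0, 24.1 − 4.4) × 0.5 = 19.7 × 0.5 = 9.85 DD.
Night half: max(0, 2.1 − 4.4) × 0.5 = 0.0 × 0.5 = 0.00 DD.
Per 24 h: 9.85 DD/day.
Duration = 325 / 9.85 = 32.995 ≈ 33.0 days.

33.0 days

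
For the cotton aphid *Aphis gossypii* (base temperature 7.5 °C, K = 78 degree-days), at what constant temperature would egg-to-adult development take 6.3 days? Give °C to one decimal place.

19.9 °C

Required daily accumulation = 78 / 6.3 = 12.381 DD/day.
T = T_base + 12.381 = 7.5 + 12.381 = 19.881 ≈ 19.9 °C.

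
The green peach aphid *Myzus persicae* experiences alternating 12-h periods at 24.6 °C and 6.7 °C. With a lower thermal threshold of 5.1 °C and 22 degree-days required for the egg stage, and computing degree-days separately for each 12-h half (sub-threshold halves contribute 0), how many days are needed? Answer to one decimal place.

2.1 days

Day half: max(0, 24.6 − 5.1) × 0.5 = 19.5 × 0.5 = 9.75 DD.
Night half: max(0, 6.7 − 5.1) × 0.5 = 1.6 × 0.5 = 0.80 DD.
Per 24 h: 10.55 DD/day.
Duration = 22 / 10.55 = 2.085 ≈ 2.1 days.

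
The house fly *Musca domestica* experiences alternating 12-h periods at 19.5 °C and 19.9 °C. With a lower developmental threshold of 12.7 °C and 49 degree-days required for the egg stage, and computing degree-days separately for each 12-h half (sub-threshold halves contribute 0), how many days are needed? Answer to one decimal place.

7.0 days

Day half: max(0, 19.5 − 12.7) × 0.5 = 6.8 × 0.5 = 3.40 DD.
Night half: max(0, 19.9 − 12.7) × 0.5 = 7.2 × 0.5 = 3.60 DD.
Per 24 h: 7.00 DD/day.
Duration = 49 / 7.00 = 7.000 ≈ 7.0 days.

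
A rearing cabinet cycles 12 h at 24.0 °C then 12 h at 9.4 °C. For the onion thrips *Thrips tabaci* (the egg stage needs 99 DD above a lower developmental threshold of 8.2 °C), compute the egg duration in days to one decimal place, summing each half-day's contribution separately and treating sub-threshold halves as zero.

Day half: max(0, 24.0 − 8.2) × 0.5 = 15.8 × 0.5 = 7.90 DD.
Night half: max(0, 9.4 − 8.2) × 0.5 = 1.2 × 0.5 = 0.60 DD.
Per 24 h: 8.50 DD/day.
Duration = 99 / 8.50 = 11.647 ≈ 11.6 days.

11.6 days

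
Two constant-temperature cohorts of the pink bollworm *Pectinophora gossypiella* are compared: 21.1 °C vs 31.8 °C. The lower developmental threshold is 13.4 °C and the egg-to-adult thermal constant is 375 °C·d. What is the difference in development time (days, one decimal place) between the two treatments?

At 21.1 °C: 375 / (21.1 − 13.4) = 375 / 7.7 = 48.701 d.
At 31.8 °C: 375 / (31.8 − 13.4) = 375 / 18.4 = 20.380 d.
Difference = |48.701 − 20.380| = 28.321 ≈ 28.3 days.

28.3 days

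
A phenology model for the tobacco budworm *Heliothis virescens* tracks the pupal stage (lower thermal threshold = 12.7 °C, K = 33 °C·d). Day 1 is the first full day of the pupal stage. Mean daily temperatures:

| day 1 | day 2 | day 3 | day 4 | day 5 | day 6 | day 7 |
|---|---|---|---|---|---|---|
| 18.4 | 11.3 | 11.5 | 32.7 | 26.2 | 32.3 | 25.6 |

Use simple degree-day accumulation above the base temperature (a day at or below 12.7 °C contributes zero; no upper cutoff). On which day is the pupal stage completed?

day 5

Daily DD above 12.7 °C: 5.7, 0.0, 0.0, 20.0, 13.5, 19.6, 12.9.
Cumulative: 5.7, 5.7, 5.7, 25.7, 39.2, 58.8, 71.7.
The total first reaches 33 DD on day 5.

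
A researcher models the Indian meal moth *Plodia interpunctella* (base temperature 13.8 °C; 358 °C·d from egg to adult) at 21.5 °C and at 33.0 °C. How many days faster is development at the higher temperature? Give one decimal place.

27.8 days

At 21.5 °C: 358 / (21.5 − 13.8) = 358 / 7.7 = 46.494 d.
At 33.0 °C: 358 / (33.0 − 13.8) = 358 / 19.2 = 18.646 d.
Difference = |46.494 − 18.646| = 27.848 ≈ 27.8 days.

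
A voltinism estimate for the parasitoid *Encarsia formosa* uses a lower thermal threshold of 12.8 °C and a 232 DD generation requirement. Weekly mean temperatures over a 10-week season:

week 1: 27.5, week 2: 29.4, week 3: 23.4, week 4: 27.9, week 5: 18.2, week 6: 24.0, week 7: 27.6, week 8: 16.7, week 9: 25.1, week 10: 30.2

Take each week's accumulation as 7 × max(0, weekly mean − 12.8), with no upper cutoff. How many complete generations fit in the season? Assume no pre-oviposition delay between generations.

3 generations

Weekly DD (7 × max(0, T̄ − 12.8)): 102.9, 116.2, 74.2, 105.7, 37.8, 78.4, 103.6, 27.3, 86.1, 121.8.
Season total = 854.0 DD.
Complete generations = ⌊854.0 / 232⌋ = 3.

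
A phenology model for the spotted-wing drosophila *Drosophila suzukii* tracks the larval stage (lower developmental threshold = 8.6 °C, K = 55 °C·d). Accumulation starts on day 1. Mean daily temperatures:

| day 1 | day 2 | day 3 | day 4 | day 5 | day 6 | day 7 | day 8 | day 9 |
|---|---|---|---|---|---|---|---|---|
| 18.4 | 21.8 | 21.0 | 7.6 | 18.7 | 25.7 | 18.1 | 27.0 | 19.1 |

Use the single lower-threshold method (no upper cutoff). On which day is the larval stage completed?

day 6

Daily DD above 8.6 °C: 9.8, 13.2, 12.4, 0.0, 10.1, 17.1, 9.5, 18.4, 10.5.
Cumulative: 9.8, 23.0, 35.4, 35.4, 45.5, 62.6, 72.1, 90.5, 101.0.
The total first reaches 55 DD on day 6.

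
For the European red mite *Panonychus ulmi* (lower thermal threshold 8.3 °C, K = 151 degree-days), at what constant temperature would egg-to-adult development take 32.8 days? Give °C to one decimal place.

Required daily accumulation = 151 / 32.8 = 4.604 DD/day.
T = T_base + 4.604 = 8.3 + 4.604 = 12.904 ≈ 12.9 °C.

12.9 °C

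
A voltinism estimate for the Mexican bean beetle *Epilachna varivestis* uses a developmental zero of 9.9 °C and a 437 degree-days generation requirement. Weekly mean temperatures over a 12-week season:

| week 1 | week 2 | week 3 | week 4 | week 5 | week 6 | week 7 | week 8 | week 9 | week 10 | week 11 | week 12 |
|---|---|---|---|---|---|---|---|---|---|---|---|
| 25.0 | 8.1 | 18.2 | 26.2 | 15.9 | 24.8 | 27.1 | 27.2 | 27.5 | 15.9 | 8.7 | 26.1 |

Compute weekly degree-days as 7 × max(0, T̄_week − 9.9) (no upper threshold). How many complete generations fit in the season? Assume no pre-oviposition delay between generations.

2 generations

Weekly DD (7 × max(0, T̄ − 9.9)): 105.7, 0.0, 58.1, 114.1, 42.0, 104.3, 120.4, 121.1, 123.2, 42.0, 0.0, 113.4.
Season total = 944.3 DD.
Complete generations = ⌊944.3 / 437⌋ = 2.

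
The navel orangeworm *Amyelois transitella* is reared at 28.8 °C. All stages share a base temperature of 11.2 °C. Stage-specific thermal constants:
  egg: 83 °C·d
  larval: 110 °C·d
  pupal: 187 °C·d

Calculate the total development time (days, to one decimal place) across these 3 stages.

21.6 days

Daily accumulation at 28.8 °C = 28.8 − 11.2 = 17.6 DD/day.
Total K = 83 + 110 + 187 = 380 DD.
Total duration = 380 / 17.6 = 21.591 ≈ 21.6 days.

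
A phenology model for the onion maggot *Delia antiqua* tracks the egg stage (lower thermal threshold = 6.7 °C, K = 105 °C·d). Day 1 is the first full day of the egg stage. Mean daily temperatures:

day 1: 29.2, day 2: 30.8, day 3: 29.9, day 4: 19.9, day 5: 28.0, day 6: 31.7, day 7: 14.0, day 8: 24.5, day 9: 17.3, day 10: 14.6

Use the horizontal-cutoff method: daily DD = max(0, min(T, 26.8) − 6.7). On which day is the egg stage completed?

day 6

Daily DD above 6.7 °C (capped at 20.1): 20.1, 20.1, 20.1, 13.2, 20.1, 20.1, 7.3, 17.8, 10.6, 7.9.
Cumulative: 20.1, 40.2, 60.3, 73.5, 93.6, 113.7, 121.0, 138.8, 149.4, 157.3.
The total first reaches 105 DD on day 6.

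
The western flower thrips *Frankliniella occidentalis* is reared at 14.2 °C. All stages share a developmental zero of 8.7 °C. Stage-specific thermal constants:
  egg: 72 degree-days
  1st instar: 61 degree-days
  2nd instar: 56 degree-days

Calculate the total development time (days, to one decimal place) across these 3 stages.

34.4 days

Daily accumulation at 14.2 °C = 14.2 − 8.7 = 5.5 DD/day.
Total K = 72 + 61 + 56 = 189 DD.
Total duration = 189 / 5.5 = 34.364 ≈ 34.4 days.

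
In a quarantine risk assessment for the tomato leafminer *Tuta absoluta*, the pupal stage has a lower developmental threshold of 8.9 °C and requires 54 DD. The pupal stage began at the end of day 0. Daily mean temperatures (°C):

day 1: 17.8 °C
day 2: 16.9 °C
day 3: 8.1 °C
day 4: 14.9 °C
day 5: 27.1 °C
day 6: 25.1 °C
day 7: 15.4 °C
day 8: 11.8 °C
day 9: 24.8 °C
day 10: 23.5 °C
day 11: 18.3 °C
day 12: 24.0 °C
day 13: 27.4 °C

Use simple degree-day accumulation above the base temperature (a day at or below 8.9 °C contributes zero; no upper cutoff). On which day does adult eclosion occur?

Daily DD above 8.9 °C: 8.9, 8.0, 0.0, 6.0, 18.2, 16.2, 6.5, 2.9, 15.9, 14.6, 9.4, 15.1, 18.5.
Cumulative: 8.9, 16.9, 16.9, 22.9, 41.1, 57.3, 63.8, 66.7, 82.6, 97.2, 106.6, 121.7, 140.2.
The total first reaches 54 DD on day 6.

day 6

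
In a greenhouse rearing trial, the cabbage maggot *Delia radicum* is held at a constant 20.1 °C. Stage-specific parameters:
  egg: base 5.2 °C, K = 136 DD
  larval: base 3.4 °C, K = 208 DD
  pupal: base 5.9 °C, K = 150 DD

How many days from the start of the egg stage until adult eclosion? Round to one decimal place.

32.1 days

egg: 136 / (20.1 − 5.2) = 136 / 14.9 = 9.128 d.
larval: 208 / (20.1 − 3.4) = 208 / 16.7 = 12.455 d.
pupal: 150 / (20.1 − 5.9) = 150 / 14.2 = 10.563 d.
Sum = 32.146 ≈ 32.1 days.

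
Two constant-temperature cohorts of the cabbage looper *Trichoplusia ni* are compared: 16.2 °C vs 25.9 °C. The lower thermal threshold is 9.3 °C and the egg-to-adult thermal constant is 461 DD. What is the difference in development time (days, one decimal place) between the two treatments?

39.0 days

At 16.2 °C: 461 / (16.2 − 9.3) = 461 / 6.9 = 66.812 d.
At 25.9 °C: 461 / (25.9 − 9.3) = 461 / 16.6 = 27.771 d.
Difference = |66.812 − 27.771| = 39.041 ≈ 39.0 days.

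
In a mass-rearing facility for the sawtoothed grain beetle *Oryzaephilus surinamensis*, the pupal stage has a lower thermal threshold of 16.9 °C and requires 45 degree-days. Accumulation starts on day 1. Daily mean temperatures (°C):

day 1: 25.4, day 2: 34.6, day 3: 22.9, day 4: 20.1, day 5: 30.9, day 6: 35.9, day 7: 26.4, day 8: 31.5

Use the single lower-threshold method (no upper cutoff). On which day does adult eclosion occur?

Daily DD above 16.9 °C: 8.5, 17.7, 6.0, 3.2, 14.0, 19.0, 9.5, 14.6.
Cumulative: 8.5, 26.2, 32.2, 35.4, 49.4, 68.4, 77.9, 92.5.
The total first reaches 45 DD on day 5.

day 5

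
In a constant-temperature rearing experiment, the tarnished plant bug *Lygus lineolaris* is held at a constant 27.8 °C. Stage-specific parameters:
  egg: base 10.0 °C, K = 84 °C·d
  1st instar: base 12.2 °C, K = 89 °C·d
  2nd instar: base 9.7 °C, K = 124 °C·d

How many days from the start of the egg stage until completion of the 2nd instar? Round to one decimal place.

egg: 84 / (27.8 − 10.0) = 84 / 17.8 = 4.719 d.
1st instar: 89 / (27.8 − 12.2) = 89 / 15.6 = 5.705 d.
2nd instar: 124 / (27.8 − 9.7) = 124 / 18.1 = 6.851 d.
Sum = 17.275 ≈ 17.3 days.

17.3 days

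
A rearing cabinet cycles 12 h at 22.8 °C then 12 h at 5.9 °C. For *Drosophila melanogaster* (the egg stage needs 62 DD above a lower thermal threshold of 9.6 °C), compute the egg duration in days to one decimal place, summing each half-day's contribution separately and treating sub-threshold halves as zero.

Day half: max(0, 22.8 − 9.6) × 0.5 = 13.2 × 0.5 = 6.60 DD.
Night half: max(0, 5.9 − 9.6) × 0.5 = 0.0 × 0.5 = 0.00 DD.
Per 24 h: 6.60 DD/day.
Duration = 62 / 6.60 = 9.394 ≈ 9.4 days.

9.4 days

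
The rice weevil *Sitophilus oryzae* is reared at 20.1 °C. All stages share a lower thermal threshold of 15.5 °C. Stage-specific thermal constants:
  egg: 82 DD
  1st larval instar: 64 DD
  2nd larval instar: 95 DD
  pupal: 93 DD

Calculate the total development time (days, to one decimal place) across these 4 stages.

Daily accumulation at 20.1 °C = 20.1 − 15.5 = 4.6 DD/day.
Total K = 82 + 64 + 95 + 93 = 334 DD.
Total duration = 334 / 4.6 = 72.609 ≈ 72.6 days.

72.6 days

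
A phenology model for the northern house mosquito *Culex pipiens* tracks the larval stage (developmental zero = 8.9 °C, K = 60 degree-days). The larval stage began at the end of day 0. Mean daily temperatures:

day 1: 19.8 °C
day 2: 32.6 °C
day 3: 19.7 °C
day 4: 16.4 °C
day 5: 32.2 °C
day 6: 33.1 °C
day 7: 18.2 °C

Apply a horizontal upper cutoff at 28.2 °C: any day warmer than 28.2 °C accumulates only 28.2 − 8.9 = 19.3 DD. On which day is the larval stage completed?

Daily DD above 8.9 °C (capped at 19.3): 10.9, 19.3, 10.8, 7.5, 19.3, 19.3, 9.3.
Cumulative: 10.9, 30.2, 41.0, 48.5, 67.8, 87.1, 96.4.
The total first reaches 60 DD on day 5.

day 5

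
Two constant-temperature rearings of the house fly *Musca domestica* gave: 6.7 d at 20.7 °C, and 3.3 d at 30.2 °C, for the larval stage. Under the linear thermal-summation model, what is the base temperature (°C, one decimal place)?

Equal thermal constants: D₁(T₁ − T_b) = D₂(T₂ − T_b).
6.7·(20.7 − T_b) = 3.3·(30.2 − T_b)
T_b = (6.7·20.7 − 3.3·30.2) / (6.7 − 3.3) = 39.03 / 3.4 = 11.479 °C ≈ 11.5 °C.

11.5 °C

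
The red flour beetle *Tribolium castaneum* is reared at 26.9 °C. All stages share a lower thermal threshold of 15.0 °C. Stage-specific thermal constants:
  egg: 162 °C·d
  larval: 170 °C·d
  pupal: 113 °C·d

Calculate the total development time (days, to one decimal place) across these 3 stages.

Daily accumulation at 26.9 °C = 26.9 − 15.0 = 11.9 DD/day.
Total K = 162 + 170 + 113 = 445 DD.
Total duration = 445 / 11.9 = 37.395 ≈ 37.4 days.

37.4 days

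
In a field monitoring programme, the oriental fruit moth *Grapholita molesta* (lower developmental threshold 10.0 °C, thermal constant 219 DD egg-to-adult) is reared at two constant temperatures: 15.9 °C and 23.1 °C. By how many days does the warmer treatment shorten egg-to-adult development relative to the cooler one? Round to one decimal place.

At 15.9 °C: 219 / (15.9 − 10.0) = 219 / 5.9 = 37.119 d.
At 23.1 °C: 219 / (23.1 − 10.0) = 219 / 13.1 = 16.718 d.
Difference = |37.119 − 16.718| = 20.401 ≈ 20.4 days.

20.4 days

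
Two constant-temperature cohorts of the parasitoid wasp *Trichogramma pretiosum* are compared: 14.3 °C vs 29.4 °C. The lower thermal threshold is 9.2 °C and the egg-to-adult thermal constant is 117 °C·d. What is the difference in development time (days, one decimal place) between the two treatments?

At 14.3 °C: 117 / (14.3 − 9.2) = 117 / 5.1 = 22.941 d.
At 29.4 °C: 117 / (29.4 − 9.2) = 117 / 20.2 = 5.792 d.
Difference = |22.941 − 5.792| = 17.149 ≈ 17.1 days.

17.1 days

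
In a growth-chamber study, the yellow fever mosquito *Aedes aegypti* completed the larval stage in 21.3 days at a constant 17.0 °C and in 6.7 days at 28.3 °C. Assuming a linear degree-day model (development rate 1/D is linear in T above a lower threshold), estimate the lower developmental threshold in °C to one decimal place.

Under the model K = D·(T − T_b), so D₁·(T₁ − T_b) = D₂·(T₂ − T_b).
21.3·(17.0 − T_b) = 6.7·(28.3 − T_b)
T_b = (21.3·17.0 − 6.7·28.3) / (21.3 − 6.7) = 172.49 / 14.6 = 11.814 °C ≈ 11.8 °C.

11.8 °C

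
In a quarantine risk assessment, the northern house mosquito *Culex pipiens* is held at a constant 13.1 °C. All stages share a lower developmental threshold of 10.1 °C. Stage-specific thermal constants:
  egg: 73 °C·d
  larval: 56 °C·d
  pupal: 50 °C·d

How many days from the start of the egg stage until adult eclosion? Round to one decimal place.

Daily accumulation at 13.1 °C = 13.1 − 10.1 = 3.0 DD/day.
Total K = 73 + 56 + 50 = 179 DD.
Total duration = 179 / 3.0 = 59.667 ≈ 59.7 days.

59.7 days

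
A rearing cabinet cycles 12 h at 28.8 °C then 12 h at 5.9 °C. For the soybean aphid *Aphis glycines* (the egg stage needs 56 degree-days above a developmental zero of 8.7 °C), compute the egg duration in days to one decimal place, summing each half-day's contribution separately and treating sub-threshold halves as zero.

5.6 days

Day half: max(0, 28.8 − 8.7) × 0.5 = 20.1 × 0.5 = 10.05 DD.
Night half: max(0, 5.9 − 8.7) × 0.5 = 0.0 × 0.5 = 0.00 DD.
Per 24 h: 10.05 DD/day.
Duration = 56 / 10.05 = 5.572 ≈ 5.6 days.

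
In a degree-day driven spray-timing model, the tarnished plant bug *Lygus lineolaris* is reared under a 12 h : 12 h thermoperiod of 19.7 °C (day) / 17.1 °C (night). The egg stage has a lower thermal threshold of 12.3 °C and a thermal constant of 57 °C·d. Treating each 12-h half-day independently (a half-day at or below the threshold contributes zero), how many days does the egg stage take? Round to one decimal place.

9.3 days

Day half: max(0, 19.7 − 12.3) × 0.5 = 7.4 × 0.5 = 3.70 DD.
Night half: max(0, 17.1 − 12.3) × 0.5 = 4.8 × 0.5 = 2.40 DD.
Per 24 h: 6.10 DD/day.
Duration = 57 / 6.10 = 9.344 ≈ 9.3 days.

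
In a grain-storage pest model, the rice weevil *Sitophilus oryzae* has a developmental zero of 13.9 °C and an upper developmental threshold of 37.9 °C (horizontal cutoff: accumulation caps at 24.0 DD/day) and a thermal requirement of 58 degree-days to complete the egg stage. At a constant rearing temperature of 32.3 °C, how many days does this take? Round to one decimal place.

Daily accumulation = 32.3 − 13.9 = 18.4 DD/day.
Duration = 58 / 18.4 = 3.152 ≈ 3.2 days.

3.2 days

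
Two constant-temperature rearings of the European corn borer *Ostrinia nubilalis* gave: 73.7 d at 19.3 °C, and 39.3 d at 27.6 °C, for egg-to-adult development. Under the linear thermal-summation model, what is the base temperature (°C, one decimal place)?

Linear rate model ⇒ the product D·(T − T_b) is constant across temperatures.
73.7·(19.3 − T_b) = 39.3·(27.6 − T_b)
T_b = (73.7·19.3 − 39.3·27.6) / (73.7 − 39.3) = 337.73 / 34.4 = 9.818 °C ≈ 9.8 °C.

9.8 °C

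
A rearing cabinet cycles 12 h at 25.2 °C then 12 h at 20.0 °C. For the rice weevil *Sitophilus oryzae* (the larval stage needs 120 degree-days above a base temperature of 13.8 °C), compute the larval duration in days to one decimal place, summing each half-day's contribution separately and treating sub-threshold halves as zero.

13.6 days

Day half: max(0, 25.2 − 13.8) × 0.5 = 11.4 × 0.5 = 5.70 DD.
Night half: max(0, 20.0 − 13.8) × 0.5 = 6.2 × 0.5 = 3.10 DD.
Per 24 h: 8.80 DD/day.
Duration = 120 / 8.80 = 13.636 ≈ 13.6 days.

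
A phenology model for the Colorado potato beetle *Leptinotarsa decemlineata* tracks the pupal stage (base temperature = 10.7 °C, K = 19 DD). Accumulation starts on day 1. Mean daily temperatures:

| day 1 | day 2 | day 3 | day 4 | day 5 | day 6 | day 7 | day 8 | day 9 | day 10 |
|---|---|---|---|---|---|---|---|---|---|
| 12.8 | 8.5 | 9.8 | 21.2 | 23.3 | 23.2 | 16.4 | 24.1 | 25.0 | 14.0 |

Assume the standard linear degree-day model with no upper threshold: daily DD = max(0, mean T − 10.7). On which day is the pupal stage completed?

Daily DD above 10.7 °C: 2.1, 0.0, 0.0, 10.5, 12.6, 12.5, 5.7, 13.4, 14.3, 3.3.
Cumulative: 2.1, 2.1, 2.1, 12.6, 25.2, 37.7, 43.4, 56.8, 71.1, 74.4.
The total first reaches 19 DD on day 5.

day 5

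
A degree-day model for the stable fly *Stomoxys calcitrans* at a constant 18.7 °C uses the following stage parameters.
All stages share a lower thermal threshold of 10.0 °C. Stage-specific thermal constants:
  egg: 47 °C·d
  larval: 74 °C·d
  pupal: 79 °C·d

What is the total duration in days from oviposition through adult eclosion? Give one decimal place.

Daily accumulation at 18.7 °C = 18.7 − 10.0 = 8.7 DD/day.
Total K = 47 + 74 + 79 = 200 DD.
Total duration = 200 / 8.7 = 22.989 ≈ 23.0 days.

23.0 days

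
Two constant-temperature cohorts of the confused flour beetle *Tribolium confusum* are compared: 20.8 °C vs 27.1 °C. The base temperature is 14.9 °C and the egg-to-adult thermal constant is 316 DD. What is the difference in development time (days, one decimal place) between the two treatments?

At 20.8 °C: 316 / (20.8 − 14.9) = 316 / 5.9 = 53.559 d.
At 27.1 °C: 316 / (27.1 − 14.9) = 316 / 12.2 = 25.902 d.
Difference = |53.559 − 25.902| = 27.658 ≈ 27.7 days.

27.7 days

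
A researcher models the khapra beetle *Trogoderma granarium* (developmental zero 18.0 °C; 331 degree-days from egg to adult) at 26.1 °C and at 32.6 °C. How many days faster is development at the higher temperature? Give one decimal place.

18.2 days

At 26.1 °C: 331 / (26.1 − 18.0) = 331 / 8.1 = 40.864 d.
At 32.6 °C: 331 / (32.6 − 18.0) = 331 / 14.6 = 22.671 d.
Difference = |40.864 − 22.671| = 18.193 ≈ 18.2 days.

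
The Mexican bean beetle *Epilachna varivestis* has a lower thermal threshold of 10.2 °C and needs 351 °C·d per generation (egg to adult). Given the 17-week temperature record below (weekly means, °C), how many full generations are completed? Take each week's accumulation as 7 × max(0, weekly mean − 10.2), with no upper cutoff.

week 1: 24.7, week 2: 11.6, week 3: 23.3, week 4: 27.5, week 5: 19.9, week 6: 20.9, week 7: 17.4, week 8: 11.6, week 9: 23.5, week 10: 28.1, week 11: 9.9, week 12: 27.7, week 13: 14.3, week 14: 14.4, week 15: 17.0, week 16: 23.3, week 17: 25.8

3 generations

Weekly DD (7 × max(0, T̄ − 10.2)): 101.5, 9.8, 91.7, 121.1, 67.9, 74.9, 50.4, 9.8, 93.1, 125.3, 0.0, 122.5, 28.7, 29.4, 47.6, 91.7, 109.2.
Season total = 1174.6 DD.
Complete generations = ⌊1174.6 / 351⌋ = 3.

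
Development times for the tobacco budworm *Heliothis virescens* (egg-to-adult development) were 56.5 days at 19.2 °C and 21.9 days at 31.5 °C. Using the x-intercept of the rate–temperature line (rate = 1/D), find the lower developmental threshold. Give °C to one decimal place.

11.4 °C

Equal thermal constants: D₁(T₁ − T_b) = D₂(T₂ − T_b).
56.5·(19.2 − T_b) = 21.9·(31.5 − T_b)
T_b = (56.5·19.2 − 21.9·31.5) / (56.5 − 21.9) = 394.95 / 34.6 = 11.415 °C ≈ 11.4 °C.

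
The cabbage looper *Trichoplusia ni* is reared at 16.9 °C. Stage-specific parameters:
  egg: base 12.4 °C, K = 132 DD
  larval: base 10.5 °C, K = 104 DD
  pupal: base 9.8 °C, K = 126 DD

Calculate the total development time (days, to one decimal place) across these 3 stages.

egg: 132 / (16.9 − 12.4) = 132 / 4.5 = 29.333 d.
larval: 104 / (16.9 − 10.5) = 104 / 6.4 = 16.250 d.
pupal: 126 / (16.9 − 9.8) = 126 / 7.1 = 17.746 d.
Sum = 63.330 ≈ 63.3 days.

63.3 days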